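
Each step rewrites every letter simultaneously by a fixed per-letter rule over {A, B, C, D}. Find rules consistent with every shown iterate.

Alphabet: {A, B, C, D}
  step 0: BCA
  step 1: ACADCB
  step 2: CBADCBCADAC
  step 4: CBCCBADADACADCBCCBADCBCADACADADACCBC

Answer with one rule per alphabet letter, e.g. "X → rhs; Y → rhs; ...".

  step 1 ⇒ step 2: ACADCB ⇒ CB·AD·CB·C·AD·AC
    A ↦ CB
    B ↦ AC
    C ↦ AD
    D ↦ C

A->CB, B->AC, C->AD, D->C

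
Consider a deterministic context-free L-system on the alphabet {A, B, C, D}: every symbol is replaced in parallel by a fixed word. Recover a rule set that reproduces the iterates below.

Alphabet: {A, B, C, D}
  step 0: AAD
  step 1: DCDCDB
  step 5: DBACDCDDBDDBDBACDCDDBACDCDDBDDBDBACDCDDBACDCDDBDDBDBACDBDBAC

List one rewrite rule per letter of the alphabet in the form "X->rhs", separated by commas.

  step 0 ⇒ step 1: AAD ⇒ DC·DC·DB
    A ↦ DC
    D ↦ DB
    B ↦ AC  (constrained at step 1)
    C ↦ D  (constrained at step 1)

A->DC, B->AC, C->D, D->DB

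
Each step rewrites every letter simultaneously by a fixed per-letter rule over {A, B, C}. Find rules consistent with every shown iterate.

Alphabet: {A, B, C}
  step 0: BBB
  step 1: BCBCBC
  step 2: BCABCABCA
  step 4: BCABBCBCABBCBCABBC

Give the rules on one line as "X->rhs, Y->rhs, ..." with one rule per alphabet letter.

A->B, B->BC, C->A

  step 1 ⇒ step 2: BCBCBC ⇒ BC·A·BC·A·BC·A
    B ↦ BC
    C ↦ A
    A ↦ B  (constrained at step 2)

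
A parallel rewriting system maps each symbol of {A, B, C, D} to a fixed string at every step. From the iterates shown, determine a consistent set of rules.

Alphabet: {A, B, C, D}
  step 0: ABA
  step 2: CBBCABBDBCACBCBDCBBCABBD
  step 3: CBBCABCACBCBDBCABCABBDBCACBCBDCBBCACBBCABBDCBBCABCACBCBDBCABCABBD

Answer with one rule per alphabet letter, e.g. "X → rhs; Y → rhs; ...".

A->CBD, B->BCA, C->CB, D->BBD

  step 2 ⇒ step 3: CBBCABBDBCACBCBDCBBCABBD ⇒ CB·BCA·BCA·CB·CBD·BCA·BCA·BBD·BCA·CB·CBD·CB·BCA·CB·BCA·BBD·CB·BCA·BCA·CB·CBD·BCA·BCA·BBD
    A ↦ CBD
    B ↦ BCA
    C ↦ CB
    D ↦ BBD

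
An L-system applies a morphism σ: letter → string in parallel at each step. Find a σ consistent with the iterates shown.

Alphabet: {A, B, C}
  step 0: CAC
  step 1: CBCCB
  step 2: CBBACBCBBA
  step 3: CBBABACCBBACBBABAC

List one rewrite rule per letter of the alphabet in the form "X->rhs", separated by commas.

  step 2 ⇒ step 3: CBBACBCBBA ⇒ CB·BA·BA·C·CB·BA·CB·BA·BA·C
    A ↦ C
    B ↦ BA
    C ↦ CB

A->C, B->BA, C->CB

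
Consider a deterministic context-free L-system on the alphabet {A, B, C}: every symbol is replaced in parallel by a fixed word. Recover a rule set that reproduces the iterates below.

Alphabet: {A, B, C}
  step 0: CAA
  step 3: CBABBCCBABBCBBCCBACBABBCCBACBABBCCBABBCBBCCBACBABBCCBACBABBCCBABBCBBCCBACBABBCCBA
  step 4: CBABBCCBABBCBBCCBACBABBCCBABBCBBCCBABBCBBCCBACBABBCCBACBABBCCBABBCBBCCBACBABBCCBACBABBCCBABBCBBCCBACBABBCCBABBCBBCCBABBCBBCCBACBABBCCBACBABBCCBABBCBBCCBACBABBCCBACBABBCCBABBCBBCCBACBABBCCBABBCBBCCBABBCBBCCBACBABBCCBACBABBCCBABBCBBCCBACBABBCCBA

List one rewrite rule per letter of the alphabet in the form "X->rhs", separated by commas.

A->CBA, B->BBC, C->CBA

  step 3 ⇒ step 4: CBABBCCBABBCBBCCBACBABBCCBACBABBCCBABBCBBCCBACBABBCCBACBABBCCBABBCBBCCBACBABBCCBA ⇒ CBA·BBC·CBA·BBC·BBC·CBA·CBA·BBC·CBA·BBC·BBC·CBA·BBC·BBC·CBA·CBA·BBC·CBA·CBA·BBC·CBA·BBC·BBC·CBA·CBA·BBC·CBA·CBA·BBC·CBA·BBC·BBC·CBA·CBA·BBC·CBA·BBC·BBC·CBA·BBC·BBC·CBA·CBA·BBC·CBA·CBA·BBC·CBA·BBC·BBC·CBA·CBA·BBC·CBA·CBA·BBC·CBA·BBC·BBC·CBA·CBA·BBC·CBA·BBC·BBC·CBA·BBC·BBC·CBA·CBA·BBC·CBA·CBA·BBC·CBA·BBC·BBC·CBA·CBA·BBC·CBA
    A ↦ CBA
    B ↦ BBC
    C ↦ CBA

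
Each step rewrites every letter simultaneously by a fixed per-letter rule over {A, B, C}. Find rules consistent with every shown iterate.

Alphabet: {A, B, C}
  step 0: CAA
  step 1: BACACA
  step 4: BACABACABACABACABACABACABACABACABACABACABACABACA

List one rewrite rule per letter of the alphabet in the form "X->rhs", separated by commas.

  step 0 ⇒ step 1: CAA ⇒ BA·CA·CA
    A ↦ CA
    C ↦ BA
    B ↦ BA  (constrained at step 1)

A->CA, B->BA, C->BA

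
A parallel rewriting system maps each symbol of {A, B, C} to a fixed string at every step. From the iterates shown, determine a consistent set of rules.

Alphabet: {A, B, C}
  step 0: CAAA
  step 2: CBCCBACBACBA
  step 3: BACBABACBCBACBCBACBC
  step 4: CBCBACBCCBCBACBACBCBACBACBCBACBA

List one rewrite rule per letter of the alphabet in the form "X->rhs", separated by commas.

A->BC, B->C, C->BA

  step 3 ⇒ step 4: BACBABACBCBACBCBACBC ⇒ C·BC·BA·C·BC·C·BC·BA·C·BA·C·BC·BA·C·BA·C·BC·BA·C·BA
    A ↦ BC
    B ↦ C
    C ↦ BA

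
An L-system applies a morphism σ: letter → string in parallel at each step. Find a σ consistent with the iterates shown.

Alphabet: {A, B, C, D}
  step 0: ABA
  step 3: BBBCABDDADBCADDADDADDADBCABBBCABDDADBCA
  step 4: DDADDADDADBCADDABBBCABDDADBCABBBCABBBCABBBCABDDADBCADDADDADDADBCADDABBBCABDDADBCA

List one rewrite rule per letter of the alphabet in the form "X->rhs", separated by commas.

A->BCA, B->DDA, C->D, D->B

  step 3 ⇒ step 4: BBBCABDDADBCADDADDADDADBCABBBCABDDADBCA ⇒ DDA·DDA·DDA·D·BCA·DDA·B·B·BCA·B·DDA·D·BCA·B·B·BCA·B·B·BCA·B·B·BCA·B·DDA·D·BCA·DDA·DDA·DDA·D·BCA·DDA·B·B·BCA·B·DDA·D·BCA
    A ↦ BCA
    B ↦ DDA
    C ↦ D
    D ↦ B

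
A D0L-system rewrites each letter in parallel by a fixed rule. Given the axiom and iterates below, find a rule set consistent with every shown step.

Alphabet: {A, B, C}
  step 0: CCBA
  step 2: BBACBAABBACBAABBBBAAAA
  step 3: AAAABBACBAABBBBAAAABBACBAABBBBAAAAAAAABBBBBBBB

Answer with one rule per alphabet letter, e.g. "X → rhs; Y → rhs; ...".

  step 2 ⇒ step 3: BBACBAABBACBAABBBBAAAA ⇒ AA·AA·BB·ACB·AA·BB·BB·AA·AA·BB·ACB·AA·BB·BB·AA·AA·AA·AA·BB·BB·BB·BB
    A ↦ BB
    B ↦ AA
    C ↦ ACB

A->BB, B->AA, C->ACB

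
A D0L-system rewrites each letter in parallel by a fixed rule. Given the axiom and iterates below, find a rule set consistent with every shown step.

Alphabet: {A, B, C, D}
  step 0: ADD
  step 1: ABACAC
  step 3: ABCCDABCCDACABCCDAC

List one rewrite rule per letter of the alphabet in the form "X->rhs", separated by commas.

A->AB, B->C, C->CD, D->AC

  step 0 ⇒ step 1: ADD ⇒ AB·AC·AC
    A ↦ AB
    D ↦ AC
    B ↦ C  (constrained at step 1)
    C ↦ CD  (constrained at step 1)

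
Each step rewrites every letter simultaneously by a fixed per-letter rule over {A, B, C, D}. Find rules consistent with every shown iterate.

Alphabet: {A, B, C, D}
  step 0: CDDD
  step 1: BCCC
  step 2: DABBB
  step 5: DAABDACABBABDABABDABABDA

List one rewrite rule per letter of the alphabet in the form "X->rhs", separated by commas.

A->AB, B->DA, C->B, D->C

  step 1 ⇒ step 2: BCCC ⇒ DA·B·B·B
    B ↦ DA
    C ↦ B
    A ↦ AB  (constrained at step 2)
  step 0 ⇒ step 1: CDDD ⇒ B·C·C·C
    D ↦ C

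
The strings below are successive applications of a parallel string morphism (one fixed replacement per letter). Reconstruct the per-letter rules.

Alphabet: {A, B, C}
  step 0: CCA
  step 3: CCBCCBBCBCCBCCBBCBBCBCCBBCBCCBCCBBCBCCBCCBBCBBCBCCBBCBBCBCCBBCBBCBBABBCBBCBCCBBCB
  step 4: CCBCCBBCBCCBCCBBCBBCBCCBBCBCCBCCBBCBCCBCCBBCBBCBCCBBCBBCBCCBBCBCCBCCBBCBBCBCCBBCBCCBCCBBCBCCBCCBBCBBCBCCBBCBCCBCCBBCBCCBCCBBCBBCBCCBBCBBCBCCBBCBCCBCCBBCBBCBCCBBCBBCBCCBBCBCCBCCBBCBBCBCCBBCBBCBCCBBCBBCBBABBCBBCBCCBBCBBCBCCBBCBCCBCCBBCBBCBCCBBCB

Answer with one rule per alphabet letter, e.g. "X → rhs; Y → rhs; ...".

A->BAB, B->BCB, C->CCB

  step 3 ⇒ step 4: CCBCCBBCBCCBCCBBCBBCBCCBBCBCCBCCBBCBCCBCCBBCBBCBCCBBCBBCBCCBBCBBCBBABBCBBCBCCBBCB ⇒ CCB·CCB·BCB·CCB·CCB·BCB·BCB·CCB·BCB·CCB·CCB·BCB·CCB·CCB·BCB·BCB·CCB·BCB·BCB·CCB·BCB·CCB·CCB·BCB·BCB·CCB·BCB·CCB·CCB·BCB·CCB·CCB·BCB·BCB·CCB·BCB·CCB·CCB·BCB·CCB·CCB·BCB·BCB·CCB·BCB·BCB·CCB·BCB·CCB·CCB·BCB·BCB·CCB·BCB·BCB·CCB·BCB·CCB·CCB·BCB·BCB·CCB·BCB·BCB·CCB·BCB·BCB·BAB·BCB·BCB·CCB·BCB·BCB·CCB·BCB·CCB·CCB·BCB·BCB·CCB·BCB
    A ↦ BAB
    B ↦ BCB
    C ↦ CCB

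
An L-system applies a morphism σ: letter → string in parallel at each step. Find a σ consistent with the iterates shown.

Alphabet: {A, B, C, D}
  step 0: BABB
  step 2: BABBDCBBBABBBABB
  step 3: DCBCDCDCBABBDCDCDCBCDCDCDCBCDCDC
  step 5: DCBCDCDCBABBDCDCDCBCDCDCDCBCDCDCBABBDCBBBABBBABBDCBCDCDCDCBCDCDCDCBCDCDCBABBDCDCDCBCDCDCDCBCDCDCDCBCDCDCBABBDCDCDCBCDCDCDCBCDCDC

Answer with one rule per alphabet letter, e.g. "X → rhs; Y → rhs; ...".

  step 2 ⇒ step 3: BABBDCBBBABBBABB ⇒ DC·BC·DC·DC·BA·BB·DC·DC·DC·BC·DC·DC·DC·BC·DC·DC
    A ↦ BC
    B ↦ DC
    C ↦ BB
    D ↦ BA

A->BC, B->DC, C->BB, D->BA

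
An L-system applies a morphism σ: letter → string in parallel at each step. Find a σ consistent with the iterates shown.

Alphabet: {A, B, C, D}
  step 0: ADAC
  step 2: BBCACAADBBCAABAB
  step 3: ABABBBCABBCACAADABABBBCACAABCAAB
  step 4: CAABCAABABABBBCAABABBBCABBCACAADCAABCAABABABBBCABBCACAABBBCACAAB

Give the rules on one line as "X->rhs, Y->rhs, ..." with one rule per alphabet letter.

  step 3 ⇒ step 4: ABABBBCABBCACAADABABBBCACAABCAAB ⇒ CA·AB·CA·AB·AB·AB·BB·CA·AB·AB·BB·CA·BB·CA·CA·AD·CA·AB·CA·AB·AB·AB·BB·CA·BB·CA·CA·AB·BB·CA·CA·AB
    A ↦ CA
    B ↦ AB
    C ↦ BB
    D ↦ AD

A->CA, B->AB, C->BB, D->AD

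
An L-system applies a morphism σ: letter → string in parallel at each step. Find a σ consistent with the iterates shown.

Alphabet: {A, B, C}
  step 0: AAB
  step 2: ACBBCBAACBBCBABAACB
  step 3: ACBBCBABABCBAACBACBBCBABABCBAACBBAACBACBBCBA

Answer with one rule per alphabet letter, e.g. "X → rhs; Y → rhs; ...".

A->ACB, B->BA, C->BC

  step 2 ⇒ step 3: ACBBCBAACBBCBABAACB ⇒ ACB·BC·BA·BA·BC·BA·ACB·ACB·BC·BA·BA·BC·BA·ACB·BA·ACB·ACB·BC·BA
    A ↦ ACB
    B ↦ BA
    C ↦ BC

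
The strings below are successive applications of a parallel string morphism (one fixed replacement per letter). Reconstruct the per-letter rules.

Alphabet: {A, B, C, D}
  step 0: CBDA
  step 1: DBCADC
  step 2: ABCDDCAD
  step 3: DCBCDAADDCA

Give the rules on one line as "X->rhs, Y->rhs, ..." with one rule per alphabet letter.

A->DC, B->BC, C->D, D->A

  step 2 ⇒ step 3: ABCDDCAD ⇒ DC·BC·D·A·A·D·DC·A
    A ↦ DC
    B ↦ BC
    C ↦ D
    D ↦ A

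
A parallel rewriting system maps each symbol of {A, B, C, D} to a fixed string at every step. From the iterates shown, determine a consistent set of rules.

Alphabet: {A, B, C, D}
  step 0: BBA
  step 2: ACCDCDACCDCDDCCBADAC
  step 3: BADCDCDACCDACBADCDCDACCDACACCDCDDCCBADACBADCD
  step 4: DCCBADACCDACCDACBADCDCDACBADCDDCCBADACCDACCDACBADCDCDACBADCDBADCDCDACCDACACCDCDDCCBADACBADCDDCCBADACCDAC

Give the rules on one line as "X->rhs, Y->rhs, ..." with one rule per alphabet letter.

A->BAD, B->DCC, C->CD, D->AC

  step 3 ⇒ step 4: BADCDCDACCDACBADCDCDACCDACACCDCDDCCBADACBADCD ⇒ DCC·BAD·AC·CD·AC·CD·AC·BAD·CD·CD·AC·BAD·CD·DCC·BAD·AC·CD·AC·CD·AC·BAD·CD·CD·AC·BAD·CD·BAD·CD·CD·AC·CD·AC·AC·CD·CD·DCC·BAD·AC·BAD·CD·DCC·BAD·AC·CD·AC
    A ↦ BAD
    B ↦ DCC
    C ↦ CD
    D ↦ AC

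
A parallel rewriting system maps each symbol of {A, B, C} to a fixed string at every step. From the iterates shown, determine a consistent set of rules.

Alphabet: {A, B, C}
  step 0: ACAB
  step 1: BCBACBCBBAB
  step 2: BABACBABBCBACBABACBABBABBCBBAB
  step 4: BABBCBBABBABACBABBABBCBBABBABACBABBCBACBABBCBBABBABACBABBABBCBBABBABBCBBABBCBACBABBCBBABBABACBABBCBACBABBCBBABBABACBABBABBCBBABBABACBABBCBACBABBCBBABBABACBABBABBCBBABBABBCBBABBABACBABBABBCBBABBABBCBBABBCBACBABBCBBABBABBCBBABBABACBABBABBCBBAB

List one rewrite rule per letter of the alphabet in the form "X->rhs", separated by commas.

A->BCB, B->BAB, C->AC

  step 1 ⇒ step 2: BCBACBCBBAB ⇒ BAB·AC·BAB·BCB·AC·BAB·AC·BAB·BAB·BCB·BAB
    A ↦ BCB
    B ↦ BAB
    C ↦ AC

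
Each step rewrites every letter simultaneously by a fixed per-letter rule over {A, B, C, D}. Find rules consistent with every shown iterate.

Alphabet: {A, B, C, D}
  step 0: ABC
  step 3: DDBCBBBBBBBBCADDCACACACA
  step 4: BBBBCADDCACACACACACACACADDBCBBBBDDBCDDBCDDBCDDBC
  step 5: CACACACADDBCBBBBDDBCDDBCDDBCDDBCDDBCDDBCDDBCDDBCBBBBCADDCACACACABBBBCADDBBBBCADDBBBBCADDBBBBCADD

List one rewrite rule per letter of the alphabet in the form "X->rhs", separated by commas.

  step 4 ⇒ step 5: BBBBCADDCACACACACACACACADDBCBBBBDDBCDDBCDDBCDDBC ⇒ CA·CA·CA·CA·DD·BC·BB·BB·DD·BC·DD·BC·DD·BC·DD·BC·DD·BC·DD·BC·DD·BC·DD·BC·BB·BB·CA·DD·CA·CA·CA·CA·BB·BB·CA·DD·BB·BB·CA·DD·BB·BB·CA·DD·BB·BB·CA·DD
    A ↦ BC
    B ↦ CA
    C ↦ DD
    D ↦ BB

A->BC, B->CA, C->DD, D->BB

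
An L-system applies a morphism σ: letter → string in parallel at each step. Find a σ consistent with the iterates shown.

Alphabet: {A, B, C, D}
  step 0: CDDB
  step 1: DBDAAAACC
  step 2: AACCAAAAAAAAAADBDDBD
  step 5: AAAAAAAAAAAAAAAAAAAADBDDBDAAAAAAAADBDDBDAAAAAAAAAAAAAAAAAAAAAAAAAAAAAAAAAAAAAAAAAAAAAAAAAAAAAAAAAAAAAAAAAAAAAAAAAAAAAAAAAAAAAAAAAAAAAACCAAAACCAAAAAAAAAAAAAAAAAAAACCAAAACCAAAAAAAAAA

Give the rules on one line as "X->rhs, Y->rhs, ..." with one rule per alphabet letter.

A->AA, B->CC, C->DBD, D->AA

  step 1 ⇒ step 2: DBDAAAACC ⇒ AA·CC·AA·AA·AA·AA·AA·DBD·DBD
    A ↦ AA
    B ↦ CC
    C ↦ DBD
    D ↦ AA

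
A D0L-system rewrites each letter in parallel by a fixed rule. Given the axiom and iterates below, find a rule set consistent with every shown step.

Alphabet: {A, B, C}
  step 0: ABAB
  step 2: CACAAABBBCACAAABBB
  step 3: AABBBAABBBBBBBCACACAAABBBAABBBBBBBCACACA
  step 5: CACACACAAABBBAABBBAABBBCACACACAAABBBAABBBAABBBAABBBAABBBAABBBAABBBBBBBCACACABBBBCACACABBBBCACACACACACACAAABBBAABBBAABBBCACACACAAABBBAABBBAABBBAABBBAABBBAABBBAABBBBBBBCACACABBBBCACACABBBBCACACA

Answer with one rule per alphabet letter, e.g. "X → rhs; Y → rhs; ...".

  step 2 ⇒ step 3: CACAAABBBCACAAABBB ⇒ AAB·BB·AAB·BB·BB·BB·CA·CA·CA·AAB·BB·AAB·BB·BB·BB·CA·CA·CA
    A ↦ BB
    B ↦ CA
    C ↦ AAB

A->BB, B->CA, C->AAB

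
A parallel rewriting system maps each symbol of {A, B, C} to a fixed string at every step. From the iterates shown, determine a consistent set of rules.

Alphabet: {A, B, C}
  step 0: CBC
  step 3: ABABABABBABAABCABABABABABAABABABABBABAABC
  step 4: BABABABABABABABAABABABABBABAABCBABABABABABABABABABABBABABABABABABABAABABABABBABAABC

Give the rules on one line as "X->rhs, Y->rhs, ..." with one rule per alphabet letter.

A->B, B->ABA, C->ABC

  step 3 ⇒ step 4: ABABABABBABAABCABABABABABAABABABABBABAABC ⇒ B·ABA·B·ABA·B·ABA·B·ABA·ABA·B·ABA·B·B·ABA·ABC·B·ABA·B·ABA·B·ABA·B·ABA·B·ABA·B·B·ABA·B·ABA·B·ABA·B·ABA·ABA·B·ABA·B·B·ABA·ABC
    A ↦ B
    B ↦ ABA
    C ↦ ABC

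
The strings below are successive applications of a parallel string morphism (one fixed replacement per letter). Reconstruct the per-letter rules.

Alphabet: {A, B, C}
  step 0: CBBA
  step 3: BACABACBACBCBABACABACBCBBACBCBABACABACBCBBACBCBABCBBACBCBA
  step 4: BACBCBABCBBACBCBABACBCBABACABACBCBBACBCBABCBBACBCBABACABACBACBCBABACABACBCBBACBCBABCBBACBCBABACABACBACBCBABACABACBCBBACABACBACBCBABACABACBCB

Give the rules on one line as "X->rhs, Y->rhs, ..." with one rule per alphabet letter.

A->BCB, B->BAC, C->A

  step 3 ⇒ step 4: BACABACBACBCBABACABACBCBBACBCBABACABACBCBBACBCBABCBBACBCBA ⇒ BAC·BCB·A·BCB·BAC·BCB·A·BAC·BCB·A·BAC·A·BAC·BCB·BAC·BCB·A·BCB·BAC·BCB·A·BAC·A·BAC·BAC·BCB·A·BAC·A·BAC·BCB·BAC·BCB·A·BCB·BAC·BCB·A·BAC·A·BAC·BAC·BCB·A·BAC·A·BAC·BCB·BAC·A·BAC·BAC·BCB·A·BAC·A·BAC·BCB
    A ↦ BCB
    B ↦ BAC
    C ↦ A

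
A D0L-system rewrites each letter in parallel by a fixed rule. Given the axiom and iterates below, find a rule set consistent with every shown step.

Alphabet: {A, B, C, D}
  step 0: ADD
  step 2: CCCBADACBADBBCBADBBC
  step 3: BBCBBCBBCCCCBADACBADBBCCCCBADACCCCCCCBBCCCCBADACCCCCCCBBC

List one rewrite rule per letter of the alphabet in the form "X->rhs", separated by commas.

  step 2 ⇒ step 3: CCCBADACBADBBCBADBBC ⇒ BBC·BBC·BBC·CCC·BAD·AC·BAD·BBC·CCC·BAD·AC·CCC·CCC·BBC·CCC·BAD·AC·CCC·CCC·BBC
    A ↦ BAD
    B ↦ CCC
    C ↦ BBC
    D ↦ AC

A->BAD, B->CCC, C->BBC, D->AC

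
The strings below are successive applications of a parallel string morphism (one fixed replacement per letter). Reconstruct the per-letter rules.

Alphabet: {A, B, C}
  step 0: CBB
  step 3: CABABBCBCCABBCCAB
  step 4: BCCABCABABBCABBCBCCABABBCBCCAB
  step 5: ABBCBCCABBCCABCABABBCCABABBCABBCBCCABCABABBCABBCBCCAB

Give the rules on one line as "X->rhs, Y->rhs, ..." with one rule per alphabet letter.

  step 4 ⇒ step 5: BCCABCABABBCABBCBCCABABBCBCCAB ⇒ AB·BC·BC·C·AB·BC·C·AB·C·AB·AB·BC·C·AB·AB·BC·AB·BC·BC·C·AB·C·AB·AB·BC·AB·BC·BC·C·AB
    A ↦ C
    B ↦ AB
    C ↦ BC

A->C, B->AB, C->BC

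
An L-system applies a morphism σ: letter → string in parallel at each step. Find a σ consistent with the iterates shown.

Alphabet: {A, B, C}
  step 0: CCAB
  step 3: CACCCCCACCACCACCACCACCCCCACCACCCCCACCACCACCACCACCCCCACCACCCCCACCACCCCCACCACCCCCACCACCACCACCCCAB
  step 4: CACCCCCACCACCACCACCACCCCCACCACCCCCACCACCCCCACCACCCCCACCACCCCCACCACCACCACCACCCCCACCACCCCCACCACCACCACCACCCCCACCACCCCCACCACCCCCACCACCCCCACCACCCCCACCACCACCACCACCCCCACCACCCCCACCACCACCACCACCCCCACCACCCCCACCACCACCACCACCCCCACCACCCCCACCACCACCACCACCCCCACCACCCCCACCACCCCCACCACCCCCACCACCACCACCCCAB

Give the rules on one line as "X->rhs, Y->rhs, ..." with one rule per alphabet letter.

  step 3 ⇒ step 4: CACCCCCACCACCACCACCACCCCCACCACCCCCACCACCACCACCACCCCCACCACCCCCACCACCCCCACCACCCCCACCACCACCACCCCAB ⇒ CAC·CCC·CAC·CAC·CAC·CAC·CAC·CCC·CAC·CAC·CCC·CAC·CAC·CCC·CAC·CAC·CCC·CAC·CAC·CCC·CAC·CAC·CAC·CAC·CAC·CCC·CAC·CAC·CCC·CAC·CAC·CAC·CAC·CAC·CCC·CAC·CAC·CCC·CAC·CAC·CCC·CAC·CAC·CCC·CAC·CAC·CCC·CAC·CAC·CAC·CAC·CAC·CCC·CAC·CAC·CCC·CAC·CAC·CAC·CAC·CAC·CCC·CAC·CAC·CCC·CAC·CAC·CAC·CAC·CAC·CCC·CAC·CAC·CCC·CAC·CAC·CAC·CAC·CAC·CCC·CAC·CAC·CCC·CAC·CAC·CCC·CAC·CAC·CCC·CAC·CAC·CAC·CAC·CCC·AB
    A ↦ CCC
    B ↦ AB
    C ↦ CAC

A->CCC, B->AB, C->CAC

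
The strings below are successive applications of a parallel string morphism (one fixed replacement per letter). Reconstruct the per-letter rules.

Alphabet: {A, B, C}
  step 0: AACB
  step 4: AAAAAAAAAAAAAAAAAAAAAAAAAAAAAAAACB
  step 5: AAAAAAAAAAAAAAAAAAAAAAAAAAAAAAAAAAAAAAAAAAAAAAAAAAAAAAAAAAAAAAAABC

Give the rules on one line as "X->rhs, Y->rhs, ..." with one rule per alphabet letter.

  step 4 ⇒ step 5: AAAAAAAAAAAAAAAAAAAAAAAAAAAAAAAACB ⇒ AA·AA·AA·AA·AA·AA·AA·AA·AA·AA·AA·AA·AA·AA·AA·AA·AA·AA·AA·AA·AA·AA·AA·AA·AA·AA·AA·AA·AA·AA·AA·AA·B·C
    A ↦ AA
    B ↦ C
    C ↦ B

A->AA, B->C, C->B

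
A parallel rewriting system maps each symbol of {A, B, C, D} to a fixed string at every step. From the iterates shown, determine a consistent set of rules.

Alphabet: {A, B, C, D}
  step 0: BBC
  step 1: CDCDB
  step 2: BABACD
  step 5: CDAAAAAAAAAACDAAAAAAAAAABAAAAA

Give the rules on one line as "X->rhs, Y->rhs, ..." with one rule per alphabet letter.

  step 1 ⇒ step 2: CDCDB ⇒ B·A·B·A·CD
    B ↦ CD
    C ↦ B
    D ↦ A
    A ↦ AA  (constrained at step 2)

A->AA, B->CD, C->B, D->A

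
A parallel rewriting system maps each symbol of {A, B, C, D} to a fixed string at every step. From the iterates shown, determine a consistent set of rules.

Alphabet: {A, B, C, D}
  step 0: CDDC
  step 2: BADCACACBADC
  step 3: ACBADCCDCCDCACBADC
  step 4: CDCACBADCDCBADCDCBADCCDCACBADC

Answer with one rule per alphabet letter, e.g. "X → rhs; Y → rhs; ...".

A->C, B->A, C->DC, D->BA

  step 3 ⇒ step 4: ACBADCCDCCDCACBADC ⇒ C·DC·A·C·BA·DC·DC·BA·DC·DC·BA·DC·C·DC·A·C·BA·DC
    A ↦ C
    B ↦ A
    C ↦ DC
    D ↦ BA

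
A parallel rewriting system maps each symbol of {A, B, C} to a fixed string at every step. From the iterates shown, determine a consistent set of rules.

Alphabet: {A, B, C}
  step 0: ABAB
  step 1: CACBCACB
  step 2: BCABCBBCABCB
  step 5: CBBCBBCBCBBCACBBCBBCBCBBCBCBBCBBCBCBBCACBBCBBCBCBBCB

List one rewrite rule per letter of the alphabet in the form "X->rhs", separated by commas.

  step 1 ⇒ step 2: CACBCACB ⇒ B·CA·B·CB·B·CA·B·CB
    A ↦ CA
    B ↦ CB
    C ↦ B

A->CA, B->CB, C->B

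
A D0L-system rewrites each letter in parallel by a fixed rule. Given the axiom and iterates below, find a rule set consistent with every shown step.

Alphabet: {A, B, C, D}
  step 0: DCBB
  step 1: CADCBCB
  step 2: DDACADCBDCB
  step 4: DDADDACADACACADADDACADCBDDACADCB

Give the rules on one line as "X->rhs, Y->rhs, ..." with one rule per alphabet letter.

A->DA, B->CB, C->D, D->CA

  step 1 ⇒ step 2: CADCBCB ⇒ D·DA·CA·D·CB·D·CB
    A ↦ DA
    B ↦ CB
    C ↦ D
    D ↦ CA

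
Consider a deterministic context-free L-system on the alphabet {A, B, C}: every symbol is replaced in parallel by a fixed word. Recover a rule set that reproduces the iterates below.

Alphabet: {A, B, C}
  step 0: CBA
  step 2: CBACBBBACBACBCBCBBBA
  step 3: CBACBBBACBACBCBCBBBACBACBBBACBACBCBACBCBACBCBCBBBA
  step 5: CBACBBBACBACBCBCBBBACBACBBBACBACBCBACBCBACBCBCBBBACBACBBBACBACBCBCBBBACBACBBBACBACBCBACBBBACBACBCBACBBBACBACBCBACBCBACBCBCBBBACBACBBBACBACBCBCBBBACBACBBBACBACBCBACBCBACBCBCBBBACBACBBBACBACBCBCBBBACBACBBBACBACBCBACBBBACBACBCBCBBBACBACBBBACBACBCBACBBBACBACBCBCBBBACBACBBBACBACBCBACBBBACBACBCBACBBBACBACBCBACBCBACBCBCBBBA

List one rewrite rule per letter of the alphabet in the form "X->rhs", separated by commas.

  step 2 ⇒ step 3: CBACBBBACBACBCBCBBBA ⇒ CBA·CB·BBA·CBA·CB·CB·CB·BBA·CBA·CB·BBA·CBA·CB·CBA·CB·CBA·CB·CB·CB·BBA
    A ↦ BBA
    B ↦ CB
    C ↦ CBA

A->BBA, B->CB, C->CBA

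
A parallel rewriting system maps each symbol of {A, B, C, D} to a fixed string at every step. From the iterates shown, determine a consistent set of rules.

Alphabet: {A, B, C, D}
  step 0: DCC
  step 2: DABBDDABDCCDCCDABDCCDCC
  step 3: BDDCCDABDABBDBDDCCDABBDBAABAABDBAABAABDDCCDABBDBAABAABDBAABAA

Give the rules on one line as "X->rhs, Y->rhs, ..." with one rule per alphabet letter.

  step 2 ⇒ step 3: DABBDDABDCCDCCDABDCCDCC ⇒ BD·DCC·DAB·DAB·BD·BD·DCC·DAB·BD·BAA·BAA·BD·BAA·BAA·BD·DCC·DAB·BD·BAA·BAA·BD·BAA·BAA
    A ↦ DCC
    B ↦ DAB
    C ↦ BAA
    D ↦ BD

A->DCC, B->DAB, C->BAA, D->BD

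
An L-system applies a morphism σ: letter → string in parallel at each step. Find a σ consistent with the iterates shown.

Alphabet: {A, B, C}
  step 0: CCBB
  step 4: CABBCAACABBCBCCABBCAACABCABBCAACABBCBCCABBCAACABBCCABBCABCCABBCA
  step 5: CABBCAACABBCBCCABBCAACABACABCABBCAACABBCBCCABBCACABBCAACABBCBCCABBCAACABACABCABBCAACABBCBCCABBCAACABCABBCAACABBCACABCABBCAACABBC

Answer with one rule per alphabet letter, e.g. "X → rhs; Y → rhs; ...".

  step 4 ⇒ step 5: CABBCAACABBCBCCABBCAACABCABBCAACABBCBCCABBCAACABBCCABBCABCCABBCA ⇒ CAB·BC·A·A·CAB·BC·BC·CAB·BC·A·A·CAB·A·CAB·CAB·BC·A·A·CAB·BC·BC·CAB·BC·A·CAB·BC·A·A·CAB·BC·BC·CAB·BC·A·A·CAB·A·CAB·CAB·BC·A·A·CAB·BC·BC·CAB·BC·A·A·CAB·CAB·BC·A·A·CAB·BC·A·CAB·CAB·BC·A·A·CAB·BC
    A ↦ BC
    B ↦ A
    C ↦ CAB

A->BC, B->A, C->CAB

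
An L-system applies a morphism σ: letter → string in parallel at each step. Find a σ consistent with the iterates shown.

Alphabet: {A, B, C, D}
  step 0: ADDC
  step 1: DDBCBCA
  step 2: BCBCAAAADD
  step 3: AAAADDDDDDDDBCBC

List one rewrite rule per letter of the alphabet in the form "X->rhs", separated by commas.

  step 2 ⇒ step 3: BCBCAAAADD ⇒ A·A·A·A·DD·DD·DD·DD·BC·BC
    A ↦ DD
    B ↦ A
    C ↦ A
    D ↦ BC

A->DD, B->A, C->A, D->BC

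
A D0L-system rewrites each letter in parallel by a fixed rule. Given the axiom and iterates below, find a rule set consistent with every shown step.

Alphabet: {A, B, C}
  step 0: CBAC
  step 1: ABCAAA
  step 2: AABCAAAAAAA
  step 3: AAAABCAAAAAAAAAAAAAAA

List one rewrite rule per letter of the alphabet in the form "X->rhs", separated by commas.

  step 2 ⇒ step 3: AABCAAAAAAA ⇒ AA·AA·BC·A·AA·AA·AA·AA·AA·AA·AA
    A ↦ AA
    B ↦ BC
    C ↦ A

A->AA, B->BC, C->A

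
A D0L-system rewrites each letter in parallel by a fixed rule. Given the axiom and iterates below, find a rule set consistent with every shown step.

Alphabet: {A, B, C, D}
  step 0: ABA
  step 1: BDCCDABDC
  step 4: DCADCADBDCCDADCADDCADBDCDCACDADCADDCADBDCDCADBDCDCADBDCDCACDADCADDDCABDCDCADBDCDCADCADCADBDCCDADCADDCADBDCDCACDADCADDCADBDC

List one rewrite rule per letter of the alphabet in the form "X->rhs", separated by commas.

  step 0 ⇒ step 1: ABA ⇒ BDC·CDA·BDC
    A ↦ BDC
    B ↦ CDA
    C ↦ D  (constrained at step 1)
    D ↦ DCA  (constrained at step 1)

A->BDC, B->CDA, C->D, D->DCA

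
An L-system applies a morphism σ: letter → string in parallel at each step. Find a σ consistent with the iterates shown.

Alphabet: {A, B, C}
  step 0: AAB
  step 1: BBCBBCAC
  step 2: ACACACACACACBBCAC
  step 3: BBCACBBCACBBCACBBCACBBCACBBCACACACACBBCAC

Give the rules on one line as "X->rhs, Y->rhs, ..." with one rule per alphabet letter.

A->BBC, B->AC, C->AC

  step 2 ⇒ step 3: ACACACACACACBBCAC ⇒ BBC·AC·BBC·AC·BBC·AC·BBC·AC·BBC·AC·BBC·AC·AC·AC·AC·BBC·AC
    A ↦ BBC
    B ↦ AC
    C ↦ AC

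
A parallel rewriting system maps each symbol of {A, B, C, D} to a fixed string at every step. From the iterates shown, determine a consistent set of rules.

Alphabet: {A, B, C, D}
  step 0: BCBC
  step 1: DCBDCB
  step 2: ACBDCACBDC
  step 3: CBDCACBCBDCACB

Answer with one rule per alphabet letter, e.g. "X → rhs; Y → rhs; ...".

  step 2 ⇒ step 3: ACBDCACBDC ⇒ C·B·DC·AC·B·C·B·DC·AC·B
    A ↦ C
    B ↦ DC
    C ↦ B
    D ↦ AC

A->C, B->DC, C->B, D->AC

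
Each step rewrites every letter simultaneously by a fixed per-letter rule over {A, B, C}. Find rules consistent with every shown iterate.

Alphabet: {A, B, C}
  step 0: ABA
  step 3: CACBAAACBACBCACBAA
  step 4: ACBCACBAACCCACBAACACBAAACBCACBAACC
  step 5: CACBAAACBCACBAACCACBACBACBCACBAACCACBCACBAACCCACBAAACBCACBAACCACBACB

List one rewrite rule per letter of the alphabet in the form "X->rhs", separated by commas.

A->C, B->AA, C->ACB

  step 4 ⇒ step 5: ACBCACBAACCCACBAACACBAAACBCACBAACC ⇒ C·ACB·AA·ACB·C·ACB·AA·C·C·ACB·ACB·ACB·C·ACB·AA·C·C·ACB·C·ACB·AA·C·C·C·ACB·AA·ACB·C·ACB·AA·C·C·ACB·ACB
    A ↦ C
    B ↦ AA
    C ↦ ACB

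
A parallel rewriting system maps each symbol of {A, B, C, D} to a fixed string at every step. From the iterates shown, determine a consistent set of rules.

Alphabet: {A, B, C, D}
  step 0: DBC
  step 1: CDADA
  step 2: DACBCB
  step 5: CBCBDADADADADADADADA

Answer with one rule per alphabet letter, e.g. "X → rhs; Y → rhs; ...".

  step 1 ⇒ step 2: CDADA ⇒ DA·C·B·C·B
    A ↦ B
    C ↦ DA
    D ↦ C
  step 0 ⇒ step 1: DBC ⇒ C·DA·DA
    B ↦ DA

A->B, B->DA, C->DA, D->C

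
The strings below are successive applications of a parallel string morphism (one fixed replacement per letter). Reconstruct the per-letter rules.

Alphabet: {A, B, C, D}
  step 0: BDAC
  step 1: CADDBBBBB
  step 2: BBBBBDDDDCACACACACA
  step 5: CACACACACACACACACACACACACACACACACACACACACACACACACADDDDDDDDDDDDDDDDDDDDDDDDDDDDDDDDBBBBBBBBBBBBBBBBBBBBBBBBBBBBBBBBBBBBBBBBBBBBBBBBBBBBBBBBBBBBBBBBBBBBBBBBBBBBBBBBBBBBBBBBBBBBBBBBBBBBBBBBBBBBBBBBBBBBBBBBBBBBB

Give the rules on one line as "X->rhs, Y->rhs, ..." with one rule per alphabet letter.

  step 1 ⇒ step 2: CADDBBBBB ⇒ BB·BBB·DD·DD·CA·CA·CA·CA·CA
    A ↦ BBB
    B ↦ CA
    C ↦ BB
    D ↦ DD

A->BBB, B->CA, C->BB, D->DD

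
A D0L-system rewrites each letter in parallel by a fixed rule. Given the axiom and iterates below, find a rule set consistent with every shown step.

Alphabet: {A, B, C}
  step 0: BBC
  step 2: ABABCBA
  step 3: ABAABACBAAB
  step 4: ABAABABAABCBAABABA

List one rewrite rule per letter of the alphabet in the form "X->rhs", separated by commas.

  step 3 ⇒ step 4: ABAABACBAAB ⇒ AB·A·AB·AB·A·AB·CB·A·AB·AB·A
    A ↦ AB
    B ↦ A
    C ↦ CB

A->AB, B->A, C->CB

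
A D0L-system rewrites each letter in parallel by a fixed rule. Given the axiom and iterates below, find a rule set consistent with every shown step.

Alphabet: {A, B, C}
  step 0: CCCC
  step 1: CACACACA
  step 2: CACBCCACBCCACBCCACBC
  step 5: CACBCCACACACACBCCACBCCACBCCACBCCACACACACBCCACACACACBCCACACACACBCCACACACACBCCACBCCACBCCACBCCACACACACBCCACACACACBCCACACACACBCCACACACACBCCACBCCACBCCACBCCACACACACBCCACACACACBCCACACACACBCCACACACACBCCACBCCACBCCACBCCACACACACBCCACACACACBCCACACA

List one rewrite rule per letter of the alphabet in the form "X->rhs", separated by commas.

A->CBC, B->CA, C->CA

  step 1 ⇒ step 2: CACACACA ⇒ CA·CBC·CA·CBC·CA·CBC·CA·CBC
    A ↦ CBC
    C ↦ CA
    B ↦ CA  (constrained at step 2)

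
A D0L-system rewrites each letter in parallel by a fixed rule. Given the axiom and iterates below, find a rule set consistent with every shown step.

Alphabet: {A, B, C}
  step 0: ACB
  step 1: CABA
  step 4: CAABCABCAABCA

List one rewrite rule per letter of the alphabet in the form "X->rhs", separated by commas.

A->CA, B->A, C->B

  step 0 ⇒ step 1: ACB ⇒ CA·B·A
    A ↦ CA
    B ↦ A
    C ↦ B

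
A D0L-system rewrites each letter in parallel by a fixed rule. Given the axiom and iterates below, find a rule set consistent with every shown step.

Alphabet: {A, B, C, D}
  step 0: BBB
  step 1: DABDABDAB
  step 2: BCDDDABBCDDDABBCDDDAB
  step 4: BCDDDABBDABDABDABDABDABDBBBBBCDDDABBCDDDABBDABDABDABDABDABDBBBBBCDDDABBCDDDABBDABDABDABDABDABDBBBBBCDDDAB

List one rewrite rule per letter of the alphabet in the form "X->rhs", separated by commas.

A->CDD, B->DAB, C->DBB, D->B

  step 1 ⇒ step 2: DABDABDAB ⇒ B·CDD·DAB·B·CDD·DAB·B·CDD·DAB
    A ↦ CDD
    B ↦ DAB
    D ↦ B
    C ↦ DBB  (constrained at step 2)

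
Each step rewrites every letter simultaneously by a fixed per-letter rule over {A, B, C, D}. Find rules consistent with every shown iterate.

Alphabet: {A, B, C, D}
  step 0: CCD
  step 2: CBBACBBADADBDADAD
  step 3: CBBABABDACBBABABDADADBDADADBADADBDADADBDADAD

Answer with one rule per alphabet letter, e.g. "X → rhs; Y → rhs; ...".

  step 2 ⇒ step 3: CBBACBBADADBDADAD ⇒ CB·BA·BA·BDA·CB·BA·BA·BDA·DAD·BDA·DAD·BA·DAD·BDA·DAD·BDA·DAD
    A ↦ BDA
    B ↦ BA
    C ↦ CB
    D ↦ DAD

A->BDA, B->BA, C->CB, D->DAD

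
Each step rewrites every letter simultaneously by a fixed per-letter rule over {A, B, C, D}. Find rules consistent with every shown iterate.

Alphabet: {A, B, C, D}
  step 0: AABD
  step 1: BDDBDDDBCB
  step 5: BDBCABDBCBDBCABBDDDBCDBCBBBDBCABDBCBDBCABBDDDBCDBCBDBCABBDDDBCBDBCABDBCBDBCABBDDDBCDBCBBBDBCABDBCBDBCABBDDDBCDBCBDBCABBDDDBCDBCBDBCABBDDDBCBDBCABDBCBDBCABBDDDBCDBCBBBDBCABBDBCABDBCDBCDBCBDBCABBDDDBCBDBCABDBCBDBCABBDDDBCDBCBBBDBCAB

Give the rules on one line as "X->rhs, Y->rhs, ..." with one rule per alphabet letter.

A->BDD, B->DBC, C->AB, D->B

  step 0 ⇒ step 1: AABD ⇒ BDD·BDD·DBC·B
    A ↦ BDD
    B ↦ DBC
    D ↦ B
    C ↦ AB  (constrained at step 1)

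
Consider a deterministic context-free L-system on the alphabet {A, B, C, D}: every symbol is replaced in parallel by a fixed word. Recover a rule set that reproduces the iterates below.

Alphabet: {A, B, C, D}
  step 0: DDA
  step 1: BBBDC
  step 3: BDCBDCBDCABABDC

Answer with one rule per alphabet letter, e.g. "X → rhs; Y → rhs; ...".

A->BDC, B->A, C->DBA, D->B

  step 0 ⇒ step 1: DDA ⇒ B·B·BDC
    A ↦ BDC
    D ↦ B
    B ↦ A  (constrained at step 1)
    C ↦ DBA  (constrained at step 1)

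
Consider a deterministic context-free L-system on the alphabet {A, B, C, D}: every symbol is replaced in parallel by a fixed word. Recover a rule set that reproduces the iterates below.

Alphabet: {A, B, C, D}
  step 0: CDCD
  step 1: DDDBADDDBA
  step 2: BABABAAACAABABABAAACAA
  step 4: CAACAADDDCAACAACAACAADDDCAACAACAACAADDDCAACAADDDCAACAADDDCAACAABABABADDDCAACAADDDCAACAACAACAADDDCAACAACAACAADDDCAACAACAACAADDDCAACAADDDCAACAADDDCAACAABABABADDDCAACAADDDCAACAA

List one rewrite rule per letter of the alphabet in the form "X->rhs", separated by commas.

A->CAA, B->AA, C->DDD, D->BA

  step 1 ⇒ step 2: DDDBADDDBA ⇒ BA·BA·BA·AA·CAA·BA·BA·BA·AA·CAA
    A ↦ CAA
    B ↦ AA
    D ↦ BA
  step 0 ⇒ step 1: CDCD ⇒ DDD·BA·DDD·BA
    C ↦ DDD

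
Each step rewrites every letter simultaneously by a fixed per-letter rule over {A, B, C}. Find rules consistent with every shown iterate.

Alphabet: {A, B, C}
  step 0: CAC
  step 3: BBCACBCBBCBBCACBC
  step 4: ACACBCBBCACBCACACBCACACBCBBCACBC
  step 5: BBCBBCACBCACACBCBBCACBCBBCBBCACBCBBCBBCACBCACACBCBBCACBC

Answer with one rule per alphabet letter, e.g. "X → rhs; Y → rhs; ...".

  step 4 ⇒ step 5: ACACBCBBCACBCACACBCACACBCBBCACBC ⇒ B·BC·B·BC·AC·BC·AC·AC·BC·B·BC·AC·BC·B·BC·B·BC·AC·BC·B·BC·B·BC·AC·BC·AC·AC·BC·B·BC·AC·BC
    A ↦ B
    B ↦ AC
    C ↦ BC

A->B, B->AC, C->BC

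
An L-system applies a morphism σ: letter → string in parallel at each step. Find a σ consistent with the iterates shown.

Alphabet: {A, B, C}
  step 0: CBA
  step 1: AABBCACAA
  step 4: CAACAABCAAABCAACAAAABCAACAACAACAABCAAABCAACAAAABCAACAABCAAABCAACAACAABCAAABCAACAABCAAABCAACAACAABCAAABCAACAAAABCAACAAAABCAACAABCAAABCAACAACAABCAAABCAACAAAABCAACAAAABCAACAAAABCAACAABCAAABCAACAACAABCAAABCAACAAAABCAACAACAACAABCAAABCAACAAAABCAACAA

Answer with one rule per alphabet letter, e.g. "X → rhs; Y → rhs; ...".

A->CAA, B->BCA, C->AAB

  step 0 ⇒ step 1: CBA ⇒ AAB·BCA·CAA
    A ↦ CAA
    B ↦ BCA
    C ↦ AAB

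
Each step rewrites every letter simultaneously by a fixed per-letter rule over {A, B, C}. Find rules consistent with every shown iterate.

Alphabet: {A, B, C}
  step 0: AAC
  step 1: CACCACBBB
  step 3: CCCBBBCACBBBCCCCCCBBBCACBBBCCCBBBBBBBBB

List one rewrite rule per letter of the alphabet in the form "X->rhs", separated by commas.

A->CAC, B->C, C->BBB

  step 0 ⇒ step 1: AAC ⇒ CAC·CAC·BBB
    A ↦ CAC
    C ↦ BBB
    B ↦ C  (constrained at step 1)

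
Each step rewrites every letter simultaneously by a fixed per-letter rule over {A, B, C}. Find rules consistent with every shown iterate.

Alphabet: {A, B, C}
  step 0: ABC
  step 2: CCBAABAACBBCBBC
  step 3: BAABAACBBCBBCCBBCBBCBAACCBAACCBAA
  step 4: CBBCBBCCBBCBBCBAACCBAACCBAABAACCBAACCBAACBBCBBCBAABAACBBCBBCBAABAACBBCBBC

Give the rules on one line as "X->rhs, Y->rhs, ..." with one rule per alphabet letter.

A->BBC, B->C, C->BAA

  step 3 ⇒ step 4: BAABAACBBCBBCCBBCBBCBAACCBAACCBAA ⇒ C·BBC·BBC·C·BBC·BBC·BAA·C·C·BAA·C·C·BAA·BAA·C·C·BAA·C·C·BAA·C·BBC·BBC·BAA·BAA·C·BBC·BBC·BAA·BAA·C·BBC·BBC
    A ↦ BBC
    B ↦ C
    C ↦ BAA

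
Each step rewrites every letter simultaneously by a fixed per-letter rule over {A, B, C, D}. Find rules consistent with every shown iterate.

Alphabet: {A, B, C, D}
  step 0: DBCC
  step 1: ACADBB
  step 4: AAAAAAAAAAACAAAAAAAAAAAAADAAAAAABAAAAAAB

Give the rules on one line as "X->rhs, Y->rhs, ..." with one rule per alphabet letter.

  step 0 ⇒ step 1: DBCC ⇒ AC·AD·B·B
    B ↦ AD
    C ↦ B
    D ↦ AC
    A ↦ AA  (constrained at step 1)

A->AA, B->AD, C->B, D->AC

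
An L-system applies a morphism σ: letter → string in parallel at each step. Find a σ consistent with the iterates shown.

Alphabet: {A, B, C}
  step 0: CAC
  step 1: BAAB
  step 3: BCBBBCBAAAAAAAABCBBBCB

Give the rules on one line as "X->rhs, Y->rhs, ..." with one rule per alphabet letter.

A->AA, B->BCB, C->B

  step 0 ⇒ step 1: CAC ⇒ B·AA·B
    A ↦ AA
    C ↦ B
    B ↦ BCB  (constrained at step 1)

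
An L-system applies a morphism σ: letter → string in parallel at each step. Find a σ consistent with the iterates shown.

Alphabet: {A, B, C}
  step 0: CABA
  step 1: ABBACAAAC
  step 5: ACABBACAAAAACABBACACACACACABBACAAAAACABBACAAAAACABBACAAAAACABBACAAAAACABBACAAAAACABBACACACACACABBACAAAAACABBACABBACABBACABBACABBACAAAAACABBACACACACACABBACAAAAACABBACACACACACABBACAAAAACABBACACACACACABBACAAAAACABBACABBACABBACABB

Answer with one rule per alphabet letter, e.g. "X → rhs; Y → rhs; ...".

A->AC, B->AA, C->ABB

  step 0 ⇒ step 1: CABA ⇒ ABB·AC·AA·AC
    A ↦ AC
    B ↦ AA
    C ↦ ABB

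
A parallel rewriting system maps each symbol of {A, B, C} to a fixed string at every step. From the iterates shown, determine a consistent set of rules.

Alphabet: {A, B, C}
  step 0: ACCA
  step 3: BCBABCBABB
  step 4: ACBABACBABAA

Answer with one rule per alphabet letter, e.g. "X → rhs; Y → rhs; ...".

A->B, B->A, C->CB

  step 3 ⇒ step 4: BCBABCBABB ⇒ A·CB·A·B·A·CB·A·B·A·A
    A ↦ B
    B ↦ A
    C ↦ CB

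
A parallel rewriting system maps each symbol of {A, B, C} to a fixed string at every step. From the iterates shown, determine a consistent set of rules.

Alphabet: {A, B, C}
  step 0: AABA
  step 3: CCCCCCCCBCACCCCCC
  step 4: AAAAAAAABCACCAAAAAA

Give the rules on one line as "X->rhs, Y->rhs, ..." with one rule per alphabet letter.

  step 3 ⇒ step 4: CCCCCCCCBCACCCCCC ⇒ A·A·A·A·A·A·A·A·BC·A·CC·A·A·A·A·A·A
    A ↦ CC
    B ↦ BC
    C ↦ A

A->CC, B->BC, C->A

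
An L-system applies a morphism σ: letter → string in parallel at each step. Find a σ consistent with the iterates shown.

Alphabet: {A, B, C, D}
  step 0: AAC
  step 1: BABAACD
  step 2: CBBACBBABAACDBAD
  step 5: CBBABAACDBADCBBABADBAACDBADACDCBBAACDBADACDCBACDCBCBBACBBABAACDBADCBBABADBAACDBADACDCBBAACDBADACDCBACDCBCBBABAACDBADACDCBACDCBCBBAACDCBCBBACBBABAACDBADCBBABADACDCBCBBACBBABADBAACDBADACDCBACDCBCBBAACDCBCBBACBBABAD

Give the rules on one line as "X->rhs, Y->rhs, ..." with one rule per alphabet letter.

A->BA, B->CB, C->ACD, D->BAD

  step 1 ⇒ step 2: BABAACD ⇒ CB·BA·CB·BA·BA·ACD·BAD
    A ↦ BA
    B ↦ CB
    C ↦ ACD
    D ↦ BAD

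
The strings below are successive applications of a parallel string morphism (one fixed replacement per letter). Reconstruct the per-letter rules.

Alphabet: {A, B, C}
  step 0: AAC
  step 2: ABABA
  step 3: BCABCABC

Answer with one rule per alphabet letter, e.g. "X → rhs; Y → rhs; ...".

  step 2 ⇒ step 3: ABABA ⇒ BC·A·BC·A·BC
    A ↦ BC
    B ↦ A
    C ↦ B  (constrained at step 0)

A->BC, B->A, C->B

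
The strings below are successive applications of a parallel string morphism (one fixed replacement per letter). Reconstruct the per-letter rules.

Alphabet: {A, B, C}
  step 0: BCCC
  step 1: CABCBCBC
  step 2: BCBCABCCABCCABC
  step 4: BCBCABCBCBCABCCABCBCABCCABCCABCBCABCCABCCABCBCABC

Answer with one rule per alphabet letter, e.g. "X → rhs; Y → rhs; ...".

  step 1 ⇒ step 2: CABCBCBC ⇒ BC·B·CA·BC·CA·BC·CA·BC
    A ↦ B
    B ↦ CA
    C ↦ BC

A->B, B->CA, C->BC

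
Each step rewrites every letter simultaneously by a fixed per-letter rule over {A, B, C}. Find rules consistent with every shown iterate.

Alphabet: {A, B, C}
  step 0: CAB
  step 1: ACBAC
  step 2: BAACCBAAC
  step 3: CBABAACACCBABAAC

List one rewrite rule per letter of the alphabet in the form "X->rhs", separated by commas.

  step 2 ⇒ step 3: BAACCBAAC ⇒ C·BA·BA·AC·AC·C·BA·BA·AC
    A ↦ BA
    B ↦ C
    C ↦ AC

A->BA, B->C, C->AC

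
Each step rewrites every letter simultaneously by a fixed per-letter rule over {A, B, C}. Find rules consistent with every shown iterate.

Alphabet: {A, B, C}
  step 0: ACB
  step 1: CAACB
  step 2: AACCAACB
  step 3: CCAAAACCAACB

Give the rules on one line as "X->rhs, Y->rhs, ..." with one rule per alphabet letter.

A->C, B->CB, C->AA

  step 2 ⇒ step 3: AACCAACB ⇒ C·C·AA·AA·C·C·AA·CB
    A ↦ C
    B ↦ CB
    C ↦ AA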